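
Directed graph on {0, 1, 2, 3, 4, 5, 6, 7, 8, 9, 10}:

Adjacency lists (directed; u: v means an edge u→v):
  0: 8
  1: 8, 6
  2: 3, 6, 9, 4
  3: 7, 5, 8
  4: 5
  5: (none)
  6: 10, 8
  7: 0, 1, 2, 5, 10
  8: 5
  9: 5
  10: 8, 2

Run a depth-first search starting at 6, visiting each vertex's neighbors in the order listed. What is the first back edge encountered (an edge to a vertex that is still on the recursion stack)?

1->6

DFS from 6 (visiting each vertex's neighbors in the order listed); mark gray on enter, black on exit:
6 gray
  10 gray
    8 gray
      5 gray
      5 black
    8 black
    2 gray
      3 gray
        7 gray
          0 gray
            0→8: 8 black — skip
          0 black
          1 gray
            1→8: 8 black — skip
            1→6: 6 is gray → back edge
First back edge: 1 → 6.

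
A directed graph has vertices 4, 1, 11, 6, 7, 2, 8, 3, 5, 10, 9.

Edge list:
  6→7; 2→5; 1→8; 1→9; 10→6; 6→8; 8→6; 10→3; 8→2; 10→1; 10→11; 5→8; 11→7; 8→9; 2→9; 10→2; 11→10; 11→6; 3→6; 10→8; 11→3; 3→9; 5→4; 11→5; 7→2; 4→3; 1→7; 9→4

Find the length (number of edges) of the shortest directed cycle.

2

For each vertex v, BFS finds the shortest path from v back to v.
The shortest such closed walk is 11 → 10 → 11, length 2.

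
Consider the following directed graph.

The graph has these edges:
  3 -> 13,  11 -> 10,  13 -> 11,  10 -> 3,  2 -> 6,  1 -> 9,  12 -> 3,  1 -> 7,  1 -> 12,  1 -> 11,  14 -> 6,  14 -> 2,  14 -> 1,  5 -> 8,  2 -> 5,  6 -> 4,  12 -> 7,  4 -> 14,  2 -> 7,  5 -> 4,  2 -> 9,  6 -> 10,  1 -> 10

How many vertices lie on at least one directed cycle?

9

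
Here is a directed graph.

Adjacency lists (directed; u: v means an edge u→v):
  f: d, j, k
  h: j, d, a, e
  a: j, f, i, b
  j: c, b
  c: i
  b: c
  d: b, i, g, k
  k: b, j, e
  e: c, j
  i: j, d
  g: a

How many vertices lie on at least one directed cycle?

A vertex is on a directed cycle iff it belongs to a strongly connected component of size ≥ 2 (or has a self-loop).
The vertices on cycles are {a, b, c, d, e, f, g, i, j, k} — 10 in total.

10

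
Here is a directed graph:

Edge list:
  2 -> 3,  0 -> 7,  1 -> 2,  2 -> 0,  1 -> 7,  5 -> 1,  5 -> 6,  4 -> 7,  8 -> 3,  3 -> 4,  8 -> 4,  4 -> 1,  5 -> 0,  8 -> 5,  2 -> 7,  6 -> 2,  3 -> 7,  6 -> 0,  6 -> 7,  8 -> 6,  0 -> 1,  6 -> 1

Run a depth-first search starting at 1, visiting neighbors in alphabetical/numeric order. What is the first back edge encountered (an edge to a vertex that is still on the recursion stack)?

DFS from 1 (visiting neighbors in alphabetical/numeric order); mark gray on enter, black on exit:
1 gray
  2 gray
    0 gray
      0→1: 1 is gray → back edge
First back edge: 0 → 1.

0->1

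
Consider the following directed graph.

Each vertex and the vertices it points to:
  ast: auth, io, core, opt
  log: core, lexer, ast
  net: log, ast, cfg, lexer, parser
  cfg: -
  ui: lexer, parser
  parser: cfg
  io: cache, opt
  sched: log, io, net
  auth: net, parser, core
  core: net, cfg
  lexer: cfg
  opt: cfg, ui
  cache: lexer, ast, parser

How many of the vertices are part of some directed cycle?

A vertex is on a directed cycle iff it belongs to a strongly connected component of size ≥ 2 (or has a self-loop).
The vertices on cycles are {io, ast, log, net, auth, core, cache} — 7 in total.

7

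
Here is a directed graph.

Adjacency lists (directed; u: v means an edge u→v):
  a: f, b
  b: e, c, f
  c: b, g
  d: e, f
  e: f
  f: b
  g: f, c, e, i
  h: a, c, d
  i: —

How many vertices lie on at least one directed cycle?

5

A vertex is on a directed cycle iff it belongs to a strongly connected component of size ≥ 2 (or has a self-loop).
The vertices on cycles are {b, c, e, f, g} — 5 in total.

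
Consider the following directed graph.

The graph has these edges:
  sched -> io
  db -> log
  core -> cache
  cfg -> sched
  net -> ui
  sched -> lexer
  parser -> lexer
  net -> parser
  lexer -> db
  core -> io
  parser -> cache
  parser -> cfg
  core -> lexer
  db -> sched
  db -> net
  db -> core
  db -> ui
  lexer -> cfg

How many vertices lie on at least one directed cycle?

A vertex is on a directed cycle iff it belongs to a strongly connected component of size ≥ 2 (or has a self-loop).
The vertices on cycles are {db, cfg, net, core, lexer, sched, parser} — 7 in total.

7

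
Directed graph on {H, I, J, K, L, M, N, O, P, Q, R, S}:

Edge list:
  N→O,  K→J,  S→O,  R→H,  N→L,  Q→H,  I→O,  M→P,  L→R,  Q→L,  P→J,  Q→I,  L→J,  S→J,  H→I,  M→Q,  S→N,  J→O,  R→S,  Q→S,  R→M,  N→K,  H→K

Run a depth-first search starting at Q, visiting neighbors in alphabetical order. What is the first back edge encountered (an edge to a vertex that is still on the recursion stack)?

DFS from Q (visiting neighbors in alphabetical order); mark gray on enter, black on exit:
Q gray
  H gray
    I gray
      O gray
      O black
    I black
    K gray
      J gray
        J→O: O black — skip
      J black
    K black
  H black
  Q→I: I black — skip
  L gray
    L→J: J black — skip
    R gray
      R→H: H black — skip
      M gray
        P gray
          P→J: J black — skip
        P black
        M→Q: Q is gray → back edge
First back edge: M → Q.

M→Q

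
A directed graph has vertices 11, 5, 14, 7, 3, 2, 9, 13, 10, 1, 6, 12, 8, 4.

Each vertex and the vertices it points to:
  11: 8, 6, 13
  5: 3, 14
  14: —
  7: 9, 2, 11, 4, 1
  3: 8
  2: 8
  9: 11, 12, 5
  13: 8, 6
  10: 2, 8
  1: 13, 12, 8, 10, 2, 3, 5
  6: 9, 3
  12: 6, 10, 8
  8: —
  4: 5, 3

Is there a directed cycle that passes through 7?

7 lies on a cycle iff there is a path from 7 back to itself.
Exploring from 7, it never reaches itself; equivalently, its strongly connected component is a singleton.

No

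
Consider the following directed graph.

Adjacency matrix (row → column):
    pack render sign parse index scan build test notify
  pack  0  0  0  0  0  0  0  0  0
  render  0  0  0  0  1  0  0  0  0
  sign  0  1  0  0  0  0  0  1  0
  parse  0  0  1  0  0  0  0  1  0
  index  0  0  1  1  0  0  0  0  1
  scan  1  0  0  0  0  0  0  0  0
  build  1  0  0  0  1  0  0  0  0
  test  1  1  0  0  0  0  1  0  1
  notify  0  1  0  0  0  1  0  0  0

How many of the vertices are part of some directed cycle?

7

A vertex is on a directed cycle iff it belongs to a strongly connected component of size ≥ 2 (or has a self-loop).
The vertices on cycles are {sign, test, build, index, parse, notify, render} — 7 in total.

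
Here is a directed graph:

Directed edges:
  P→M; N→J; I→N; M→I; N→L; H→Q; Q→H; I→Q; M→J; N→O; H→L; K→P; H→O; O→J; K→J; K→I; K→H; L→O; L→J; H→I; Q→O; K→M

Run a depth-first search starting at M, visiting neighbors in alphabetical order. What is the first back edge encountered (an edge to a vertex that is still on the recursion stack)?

DFS from M (visiting neighbors in alphabetical order); mark gray on enter, black on exit:
M gray
  I gray
    N gray
      J gray
      J black
      L gray
        L→J: J black — skip
        O gray
          O→J: J black — skip
        O black
      L black
      N→O: O black — skip
    N black
    Q gray
      H gray
        H→I: I is gray → back edge
First back edge: H → I.

H→I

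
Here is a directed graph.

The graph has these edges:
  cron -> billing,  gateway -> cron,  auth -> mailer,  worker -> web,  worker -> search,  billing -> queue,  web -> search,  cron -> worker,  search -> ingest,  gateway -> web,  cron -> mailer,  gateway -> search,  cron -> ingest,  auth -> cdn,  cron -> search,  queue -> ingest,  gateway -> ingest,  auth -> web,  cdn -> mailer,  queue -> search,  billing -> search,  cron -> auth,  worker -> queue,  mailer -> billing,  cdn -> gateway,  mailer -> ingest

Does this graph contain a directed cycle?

DFS with white/gray/black marking, starting from billing:
billing gray
  queue gray
    search gray
      ingest gray
      ingest black
    search black
    queue→ingest: ingest black — skip
  queue black
  billing→search: search black — skip
billing black
mailer gray
  mailer→billing: billing black — skip
  mailer→ingest: ingest black — skip
mailer black
web gray
  web→search: search black — skip
web black
worker gray
  worker→web: web black — skip
  worker→search: search black — skip
  worker→queue: queue black — skip
worker black
auth gray
  auth→web: web black — skip
  auth→mailer: mailer black — skip
  cdn gray
    gateway gray
      gateway→search: search black — skip
      cron gray
        cron→worker: worker black — skip
        cron→ingest: ingest black — skip
        cron→billing: billing black — skip
        cron→mailer: mailer black — skip
        cron→auth: auth is gray → back edge
Back edge found, so a cycle exists: auth → cdn → gateway → cron → auth.

Yes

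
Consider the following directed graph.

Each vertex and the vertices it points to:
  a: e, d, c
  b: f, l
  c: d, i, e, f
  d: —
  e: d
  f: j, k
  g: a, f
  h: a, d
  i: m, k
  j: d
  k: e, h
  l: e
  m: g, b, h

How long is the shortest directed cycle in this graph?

For each vertex v, BFS finds the shortest path from v back to v.
The shortest such closed walk is i → m → h → a → c → i, length 5.

5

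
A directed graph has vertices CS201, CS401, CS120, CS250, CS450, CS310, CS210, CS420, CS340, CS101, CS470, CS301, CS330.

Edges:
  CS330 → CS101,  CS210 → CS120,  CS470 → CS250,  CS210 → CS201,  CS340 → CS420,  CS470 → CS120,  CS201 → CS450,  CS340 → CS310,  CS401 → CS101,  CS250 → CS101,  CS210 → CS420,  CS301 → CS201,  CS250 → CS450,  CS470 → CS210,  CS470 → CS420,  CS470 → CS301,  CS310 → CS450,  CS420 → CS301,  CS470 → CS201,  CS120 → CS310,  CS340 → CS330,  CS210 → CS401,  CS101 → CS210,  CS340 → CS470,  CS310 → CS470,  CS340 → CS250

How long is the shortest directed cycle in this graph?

For each vertex v, BFS finds the shortest path from v back to v.
The shortest such closed walk is CS470 → CS120 → CS310 → CS470, length 3.

3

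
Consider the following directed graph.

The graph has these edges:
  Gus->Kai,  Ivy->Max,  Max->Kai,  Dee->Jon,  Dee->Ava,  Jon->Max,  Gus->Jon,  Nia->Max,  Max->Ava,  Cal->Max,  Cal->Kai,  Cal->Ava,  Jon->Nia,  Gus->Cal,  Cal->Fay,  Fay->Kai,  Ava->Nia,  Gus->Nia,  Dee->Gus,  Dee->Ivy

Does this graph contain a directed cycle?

DFS with white/gray/black marking, starting from Kai:
Kai gray
Kai black
Fay gray
  Fay→Kai: Kai black — skip
Fay black
Gus gray
  Gus→Kai: Kai black — skip
  Jon gray
    Nia gray
      Max gray
        Max→Kai: Kai black — skip
        Ava gray
          Ava→Nia: Nia is gray → back edge
Back edge found, so a cycle exists: Nia → Max → Ava → Nia.

Yes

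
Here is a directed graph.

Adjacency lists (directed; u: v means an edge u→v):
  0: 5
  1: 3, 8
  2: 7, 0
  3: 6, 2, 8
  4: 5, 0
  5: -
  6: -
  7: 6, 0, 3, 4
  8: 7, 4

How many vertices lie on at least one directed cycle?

4

A vertex is on a directed cycle iff it belongs to a strongly connected component of size ≥ 2 (or has a self-loop).
The vertices on cycles are {2, 3, 7, 8} — 4 in total.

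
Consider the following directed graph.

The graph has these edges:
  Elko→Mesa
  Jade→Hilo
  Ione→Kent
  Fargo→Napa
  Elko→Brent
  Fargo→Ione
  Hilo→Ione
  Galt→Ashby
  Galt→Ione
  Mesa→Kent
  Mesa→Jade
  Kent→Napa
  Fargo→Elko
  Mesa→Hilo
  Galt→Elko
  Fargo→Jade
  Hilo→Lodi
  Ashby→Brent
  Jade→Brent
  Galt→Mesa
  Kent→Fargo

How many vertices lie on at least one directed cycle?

7

A vertex is on a directed cycle iff it belongs to a strongly connected component of size ≥ 2 (or has a self-loop).
The vertices on cycles are {Elko, Hilo, Ione, Jade, Kent, Mesa, Fargo} — 7 in total.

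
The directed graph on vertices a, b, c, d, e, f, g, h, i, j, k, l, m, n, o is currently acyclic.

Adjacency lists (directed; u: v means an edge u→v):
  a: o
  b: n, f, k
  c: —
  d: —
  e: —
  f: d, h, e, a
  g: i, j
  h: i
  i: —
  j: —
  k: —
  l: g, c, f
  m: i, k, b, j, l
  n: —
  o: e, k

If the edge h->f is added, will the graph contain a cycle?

Adding h→f creates a cycle iff f can already reach h.
Path from f: f → h.
So f → … → h → f is a cycle.

Yes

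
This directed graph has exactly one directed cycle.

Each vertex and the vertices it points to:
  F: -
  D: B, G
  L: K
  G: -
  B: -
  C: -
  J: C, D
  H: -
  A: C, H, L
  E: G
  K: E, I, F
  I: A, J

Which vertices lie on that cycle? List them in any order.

A, I, K, L

DFS with gray/black marking from K:
K gray
  E gray
    G gray
    G black
  E black
  I gray
    A gray
      C gray
      C black
      H gray
      H black
      L gray
        L→K: K is gray → back edge
Back edge closes the cycle K → I → A → L → K; its vertices are {A, I, K, L}.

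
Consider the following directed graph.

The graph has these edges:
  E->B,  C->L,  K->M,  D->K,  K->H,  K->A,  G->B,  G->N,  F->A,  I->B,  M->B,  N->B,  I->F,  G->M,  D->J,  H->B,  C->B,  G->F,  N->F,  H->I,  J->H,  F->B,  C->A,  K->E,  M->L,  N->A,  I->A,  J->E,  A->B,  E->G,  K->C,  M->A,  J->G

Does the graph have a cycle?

No

DFS with white/gray/black marking, starting from E:
E gray
  B gray
  B black
  G gray
    G→B: B black — skip
    F gray
      A gray
        A→B: B black — skip
      A black
      F→B: B black — skip
    F black
    N gray
      N→B: B black — skip
      N→F: F black — skip
      N→A: A black — skip
    N black
    M gray
      M→A: A black — skip
      L gray
      L black
      M→B: B black — skip
    M black
  G black
E black
C gray
  C→B: B black — skip
  C→L: L black — skip
  C→A: A black — skip
C black
D gray
  K gray
    K→E: E black — skip
    K→M: M black — skip
    K→A: A black — skip
    H gray
      H→B: B black — skip
      I gray
        I→B: B black — skip
        I→A: A black — skip
        I→F: F black — skip
      I black
    H black
    K→C: C black — skip
  K black
  J gray
    J→E: E black — skip
    J→G: G black — skip
    J→H: H black — skip
  J black
D black
Every edge goes to a white or black vertex — no back edge, so the graph is acyclic.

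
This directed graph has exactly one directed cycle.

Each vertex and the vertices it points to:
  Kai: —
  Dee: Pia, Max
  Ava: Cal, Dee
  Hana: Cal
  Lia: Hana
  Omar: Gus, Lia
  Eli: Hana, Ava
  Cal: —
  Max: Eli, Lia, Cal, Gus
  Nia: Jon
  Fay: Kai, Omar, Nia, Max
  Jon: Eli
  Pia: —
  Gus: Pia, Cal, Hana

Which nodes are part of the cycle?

Ava, Dee, Eli, Max

DFS with gray/black marking from Max:
Max gray
  Eli gray
    Hana gray
      Cal gray
      Cal black
    Hana black
    Ava gray
      Ava→Cal: Cal black — skip
      Dee gray
        Pia gray
        Pia black
        Dee→Max: Max is gray → back edge
Back edge closes the cycle Max → Eli → Ava → Dee → Max; its vertices are {Ava, Dee, Eli, Max}.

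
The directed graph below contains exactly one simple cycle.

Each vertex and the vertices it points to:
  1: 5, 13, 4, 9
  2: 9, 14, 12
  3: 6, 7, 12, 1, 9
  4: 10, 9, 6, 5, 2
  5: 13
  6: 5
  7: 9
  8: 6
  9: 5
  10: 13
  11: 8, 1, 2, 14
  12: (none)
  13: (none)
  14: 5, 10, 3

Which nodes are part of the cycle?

1, 2, 3, 4, 14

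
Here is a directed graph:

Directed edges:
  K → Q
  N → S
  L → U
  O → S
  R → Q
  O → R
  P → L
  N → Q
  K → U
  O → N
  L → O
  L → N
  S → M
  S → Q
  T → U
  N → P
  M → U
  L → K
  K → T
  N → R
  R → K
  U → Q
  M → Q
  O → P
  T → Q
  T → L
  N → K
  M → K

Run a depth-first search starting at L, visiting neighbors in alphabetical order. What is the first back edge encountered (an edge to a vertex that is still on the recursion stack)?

T->L

DFS from L (visiting neighbors in alphabetical order); mark gray on enter, black on exit:
L gray
  K gray
    Q gray
    Q black
    T gray
      T→L: L is gray → back edge
First back edge: T → L.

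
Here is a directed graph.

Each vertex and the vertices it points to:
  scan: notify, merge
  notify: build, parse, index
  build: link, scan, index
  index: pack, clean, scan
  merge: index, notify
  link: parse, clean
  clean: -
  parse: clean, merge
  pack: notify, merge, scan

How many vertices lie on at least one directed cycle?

A vertex is on a directed cycle iff it belongs to a strongly connected component of size ≥ 2 (or has a self-loop).
The vertices on cycles are {link, pack, scan, build, index, merge, parse, notify} — 8 in total.

8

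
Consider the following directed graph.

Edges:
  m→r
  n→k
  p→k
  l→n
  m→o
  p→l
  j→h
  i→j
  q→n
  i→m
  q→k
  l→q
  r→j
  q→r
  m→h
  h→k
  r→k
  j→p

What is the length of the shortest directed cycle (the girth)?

For each vertex v, BFS finds the shortest path from v back to v.
The shortest such closed walk is j → p → l → q → r → j, length 5.

5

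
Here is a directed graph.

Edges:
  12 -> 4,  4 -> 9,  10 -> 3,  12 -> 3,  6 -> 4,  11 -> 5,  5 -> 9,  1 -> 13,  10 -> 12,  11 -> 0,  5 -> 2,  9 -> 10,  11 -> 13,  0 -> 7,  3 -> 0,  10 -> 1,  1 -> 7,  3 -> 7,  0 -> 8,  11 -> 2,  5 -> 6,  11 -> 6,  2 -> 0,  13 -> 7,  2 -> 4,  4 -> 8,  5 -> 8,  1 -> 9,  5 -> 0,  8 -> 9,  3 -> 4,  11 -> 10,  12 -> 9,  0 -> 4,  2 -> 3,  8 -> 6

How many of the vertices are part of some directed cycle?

A vertex is on a directed cycle iff it belongs to a strongly connected component of size ≥ 2 (or has a self-loop).
The vertices on cycles are {0, 1, 3, 4, 6, 8, 9, 10, 12} — 9 in total.

9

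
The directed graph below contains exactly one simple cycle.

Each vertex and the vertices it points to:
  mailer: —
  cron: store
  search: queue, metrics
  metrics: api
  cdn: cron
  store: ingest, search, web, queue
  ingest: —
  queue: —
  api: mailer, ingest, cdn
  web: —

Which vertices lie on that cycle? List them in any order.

api, cdn, cron, store, search, metrics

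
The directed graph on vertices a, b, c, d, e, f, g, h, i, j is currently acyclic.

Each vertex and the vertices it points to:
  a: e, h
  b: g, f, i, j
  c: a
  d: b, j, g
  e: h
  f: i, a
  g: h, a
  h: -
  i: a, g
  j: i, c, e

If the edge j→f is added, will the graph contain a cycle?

Adding j→f creates a cycle iff f can already reach j.
Explore from f: no path reaches j. The graph stays acyclic.

No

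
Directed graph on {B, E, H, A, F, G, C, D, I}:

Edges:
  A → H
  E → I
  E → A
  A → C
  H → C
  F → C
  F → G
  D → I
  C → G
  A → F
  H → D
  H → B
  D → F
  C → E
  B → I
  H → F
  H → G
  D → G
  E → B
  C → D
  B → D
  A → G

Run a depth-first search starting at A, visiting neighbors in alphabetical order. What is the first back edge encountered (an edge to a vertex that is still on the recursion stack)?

F->C

DFS from A (visiting neighbors in alphabetical order); mark gray on enter, black on exit:
A gray
  C gray
    D gray
      F gray
        F→C: C is gray → back edge
First back edge: F → C.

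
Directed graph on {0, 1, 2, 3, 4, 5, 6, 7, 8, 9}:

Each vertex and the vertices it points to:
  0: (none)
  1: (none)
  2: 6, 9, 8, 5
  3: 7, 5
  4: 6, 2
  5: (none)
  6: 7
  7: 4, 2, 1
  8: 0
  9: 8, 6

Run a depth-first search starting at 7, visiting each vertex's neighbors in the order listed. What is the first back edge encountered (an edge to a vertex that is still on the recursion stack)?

DFS from 7 (visiting each vertex's neighbors in the order listed); mark gray on enter, black on exit:
7 gray
  4 gray
    6 gray
      6→7: 7 is gray → back edge
First back edge: 6 → 7.

6→7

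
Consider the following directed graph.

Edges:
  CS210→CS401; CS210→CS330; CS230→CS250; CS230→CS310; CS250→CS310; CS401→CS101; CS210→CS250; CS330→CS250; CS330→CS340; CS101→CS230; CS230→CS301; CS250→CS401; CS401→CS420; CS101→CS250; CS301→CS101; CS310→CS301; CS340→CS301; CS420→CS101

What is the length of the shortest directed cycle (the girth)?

For each vertex v, BFS finds the shortest path from v back to v.
The shortest such closed walk is CS401 → CS101 → CS250 → CS401, length 3.

3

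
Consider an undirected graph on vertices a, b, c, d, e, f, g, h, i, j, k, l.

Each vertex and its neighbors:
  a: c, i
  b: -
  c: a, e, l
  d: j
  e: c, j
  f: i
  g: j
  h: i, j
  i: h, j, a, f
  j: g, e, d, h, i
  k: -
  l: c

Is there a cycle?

DFS, tracking each vertex's parent; an edge to a visited non-parent vertex closes a cycle.
Start from l:
visit l (parent –)
  visit c (parent l)
    visit a (parent c)
      a–c: parent, skip
      visit i (parent a)
        visit h (parent i)
          h–i: parent, skip
          visit j (parent h)
            visit g (parent j)
              g–j: parent, skip
            visit e (parent j)
              e–c: c visited and ≠ parent → cycle
Cycle: c – a – i – h – j – e – c.

Yes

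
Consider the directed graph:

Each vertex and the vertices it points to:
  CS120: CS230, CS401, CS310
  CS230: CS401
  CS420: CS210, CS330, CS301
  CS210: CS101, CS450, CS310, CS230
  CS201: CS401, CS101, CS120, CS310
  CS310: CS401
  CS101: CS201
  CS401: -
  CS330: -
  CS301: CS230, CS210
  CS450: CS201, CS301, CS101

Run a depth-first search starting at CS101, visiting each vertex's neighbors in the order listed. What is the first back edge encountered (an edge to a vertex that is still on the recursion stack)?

DFS from CS101 (visiting each vertex's neighbors in the order listed); mark gray on enter, black on exit:
CS101 gray
  CS201 gray
    CS401 gray
    CS401 black
    CS201→CS101: CS101 is gray → back edge
First back edge: CS201 → CS101.

CS201->CS101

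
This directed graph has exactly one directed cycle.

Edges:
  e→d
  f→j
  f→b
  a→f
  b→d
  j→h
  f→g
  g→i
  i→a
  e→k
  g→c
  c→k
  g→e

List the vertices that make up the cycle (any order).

a, f, g, i

DFS with gray/black marking from f:
f gray
  b gray
    d gray
    d black
  b black
  j gray
    h gray
    h black
  j black
  g gray
    i gray
      a gray
        a→f: f is gray → back edge
Back edge closes the cycle f → g → i → a → f; its vertices are {a, f, g, i}.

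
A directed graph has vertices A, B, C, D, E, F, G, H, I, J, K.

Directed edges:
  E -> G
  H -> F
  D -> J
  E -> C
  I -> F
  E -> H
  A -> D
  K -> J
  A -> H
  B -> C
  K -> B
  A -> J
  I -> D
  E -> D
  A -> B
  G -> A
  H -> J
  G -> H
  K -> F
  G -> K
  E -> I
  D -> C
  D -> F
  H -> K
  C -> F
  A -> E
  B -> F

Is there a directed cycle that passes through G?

Yes

G is on a cycle iff G can reach itself via ≥1 edge.
G → A → E → G — yes.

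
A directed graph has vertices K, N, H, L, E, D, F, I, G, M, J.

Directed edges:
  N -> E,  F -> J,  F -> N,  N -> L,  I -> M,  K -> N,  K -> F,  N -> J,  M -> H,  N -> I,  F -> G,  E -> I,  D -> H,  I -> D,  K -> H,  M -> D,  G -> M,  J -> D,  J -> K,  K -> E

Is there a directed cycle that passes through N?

Yes

N is on a cycle iff N can reach itself via ≥1 edge.
N → J → K → N — yes.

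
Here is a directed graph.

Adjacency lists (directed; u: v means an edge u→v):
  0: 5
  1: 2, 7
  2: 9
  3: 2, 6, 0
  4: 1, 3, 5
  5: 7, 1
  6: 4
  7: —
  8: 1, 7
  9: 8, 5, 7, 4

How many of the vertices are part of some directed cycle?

9

A vertex is on a directed cycle iff it belongs to a strongly connected component of size ≥ 2 (or has a self-loop).
The vertices on cycles are {0, 1, 2, 3, 4, 5, 6, 8, 9} — 9 in total.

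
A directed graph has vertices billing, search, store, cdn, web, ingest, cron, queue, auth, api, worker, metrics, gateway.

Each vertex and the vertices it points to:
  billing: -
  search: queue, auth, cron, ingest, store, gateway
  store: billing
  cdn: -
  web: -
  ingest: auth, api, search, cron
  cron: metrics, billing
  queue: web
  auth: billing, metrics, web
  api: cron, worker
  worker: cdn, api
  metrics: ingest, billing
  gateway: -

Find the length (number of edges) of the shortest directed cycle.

For each vertex v, BFS finds the shortest path from v back to v.
The shortest such closed walk is search → ingest → search, length 2.

2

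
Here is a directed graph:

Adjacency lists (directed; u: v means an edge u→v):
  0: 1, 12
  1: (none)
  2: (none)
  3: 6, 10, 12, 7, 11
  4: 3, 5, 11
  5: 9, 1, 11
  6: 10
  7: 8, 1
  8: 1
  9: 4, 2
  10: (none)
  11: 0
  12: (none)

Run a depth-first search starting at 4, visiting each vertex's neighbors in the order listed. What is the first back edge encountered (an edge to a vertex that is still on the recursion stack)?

9→4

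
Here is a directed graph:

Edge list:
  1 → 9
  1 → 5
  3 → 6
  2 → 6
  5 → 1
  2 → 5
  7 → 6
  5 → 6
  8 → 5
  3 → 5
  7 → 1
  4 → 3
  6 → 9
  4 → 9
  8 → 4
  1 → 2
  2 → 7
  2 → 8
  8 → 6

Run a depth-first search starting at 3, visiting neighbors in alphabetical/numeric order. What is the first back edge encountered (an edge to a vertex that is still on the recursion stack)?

2->5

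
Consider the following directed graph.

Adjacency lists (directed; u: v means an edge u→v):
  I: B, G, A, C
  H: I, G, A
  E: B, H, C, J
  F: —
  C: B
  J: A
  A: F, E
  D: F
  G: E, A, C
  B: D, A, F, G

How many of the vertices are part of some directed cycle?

8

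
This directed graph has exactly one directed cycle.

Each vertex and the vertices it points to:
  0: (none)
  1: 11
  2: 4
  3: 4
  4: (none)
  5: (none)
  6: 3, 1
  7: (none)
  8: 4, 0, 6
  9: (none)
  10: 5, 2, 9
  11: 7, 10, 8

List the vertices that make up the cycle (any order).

DFS with gray/black marking from 11:
11 gray
  7 gray
  7 black
  10 gray
    5 gray
    5 black
    2 gray
      4 gray
      4 black
    2 black
    9 gray
    9 black
  10 black
  8 gray
    8→4: 4 black — skip
    0 gray
    0 black
    6 gray
      3 gray
        3→4: 4 black — skip
      3 black
      1 gray
        1→11: 11 is gray → back edge
Back edge closes the cycle 11 → 8 → 6 → 1 → 11; its vertices are {1, 6, 8, 11}.

1, 6, 8, 11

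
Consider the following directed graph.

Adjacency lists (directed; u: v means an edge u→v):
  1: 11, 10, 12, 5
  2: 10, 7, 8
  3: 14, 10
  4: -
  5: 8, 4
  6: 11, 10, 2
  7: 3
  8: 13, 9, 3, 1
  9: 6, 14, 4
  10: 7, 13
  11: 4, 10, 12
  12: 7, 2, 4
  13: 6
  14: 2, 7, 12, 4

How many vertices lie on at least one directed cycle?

A vertex is on a directed cycle iff it belongs to a strongly connected component of size ≥ 2 (or has a self-loop).
The vertices on cycles are {1, 2, 3, 5, 6, 7, 8, 9, 10, 11, 12, 13, 14} — 13 in total.

13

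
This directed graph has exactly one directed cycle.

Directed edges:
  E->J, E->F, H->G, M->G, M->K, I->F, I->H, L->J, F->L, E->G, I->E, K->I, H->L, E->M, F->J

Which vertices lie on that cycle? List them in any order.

E, I, K, M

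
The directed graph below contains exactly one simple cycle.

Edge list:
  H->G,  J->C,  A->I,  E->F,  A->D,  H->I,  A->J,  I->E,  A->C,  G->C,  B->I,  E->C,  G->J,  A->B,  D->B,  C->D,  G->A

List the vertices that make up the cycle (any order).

B, C, D, E, I

DFS with gray/black marking from B:
B gray
  I gray
    E gray
      F gray
      F black
      C gray
        D gray
          D→B: B is gray → back edge
Back edge closes the cycle B → I → E → C → D → B; its vertices are {B, C, D, E, I}.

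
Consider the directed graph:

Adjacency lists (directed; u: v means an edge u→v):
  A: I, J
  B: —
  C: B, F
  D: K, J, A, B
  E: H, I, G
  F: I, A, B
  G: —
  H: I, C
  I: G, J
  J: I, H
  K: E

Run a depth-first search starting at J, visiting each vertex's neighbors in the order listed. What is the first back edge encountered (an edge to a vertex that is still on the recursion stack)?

I→J

DFS from J (visiting each vertex's neighbors in the order listed); mark gray on enter, black on exit:
J gray
  I gray
    G gray
    G black
    I→J: J is gray → back edge
First back edge: I → J.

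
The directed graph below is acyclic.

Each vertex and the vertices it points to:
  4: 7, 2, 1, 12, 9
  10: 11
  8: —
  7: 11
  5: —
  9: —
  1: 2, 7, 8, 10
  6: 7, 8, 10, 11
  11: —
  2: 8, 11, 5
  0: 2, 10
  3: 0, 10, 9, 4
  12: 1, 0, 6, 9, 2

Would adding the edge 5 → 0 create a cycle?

Adding 5→0 creates a cycle iff 0 can already reach 5.
Path from 0: 0 → 2 → 5.
So 0 → … → 5 → 0 is a cycle.

Yes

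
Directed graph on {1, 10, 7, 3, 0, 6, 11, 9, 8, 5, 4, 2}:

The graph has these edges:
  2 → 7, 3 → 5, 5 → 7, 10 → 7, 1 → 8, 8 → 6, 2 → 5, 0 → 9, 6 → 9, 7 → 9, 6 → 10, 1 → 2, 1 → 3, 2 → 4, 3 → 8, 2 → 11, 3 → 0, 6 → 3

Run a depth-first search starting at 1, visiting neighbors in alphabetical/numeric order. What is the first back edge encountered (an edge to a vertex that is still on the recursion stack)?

6→3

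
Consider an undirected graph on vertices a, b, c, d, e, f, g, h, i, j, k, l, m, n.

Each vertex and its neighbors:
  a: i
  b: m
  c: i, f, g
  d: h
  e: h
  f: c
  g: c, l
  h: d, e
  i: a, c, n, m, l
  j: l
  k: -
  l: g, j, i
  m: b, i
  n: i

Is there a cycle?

DFS, tracking each vertex's parent; an edge to a visited non-parent vertex closes a cycle.
Start from j:
visit j (parent –)
  visit l (parent j)
    visit g (parent l)
      visit c (parent g)
        visit i (parent c)
          visit a (parent i)
            a–i: parent, skip
          i–c: parent, skip
          visit n (parent i)
            n–i: parent, skip
          visit m (parent i)
            visit b (parent m)
              b–m: parent, skip
            m–i: parent, skip
          i–l: l visited and ≠ parent → cycle
Cycle: l – g – c – i – l.

Yes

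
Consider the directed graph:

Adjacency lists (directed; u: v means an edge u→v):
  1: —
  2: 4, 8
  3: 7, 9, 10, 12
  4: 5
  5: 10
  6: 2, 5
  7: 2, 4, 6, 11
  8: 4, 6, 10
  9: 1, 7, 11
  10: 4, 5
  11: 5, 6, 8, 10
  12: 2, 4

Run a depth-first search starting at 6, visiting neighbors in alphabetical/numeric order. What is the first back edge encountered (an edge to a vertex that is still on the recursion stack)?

DFS from 6 (visiting neighbors in alphabetical/numeric order); mark gray on enter, black on exit:
6 gray
  2 gray
    4 gray
      5 gray
        10 gray
          10→4: 4 is gray → back edge
First back edge: 10 → 4.

10->4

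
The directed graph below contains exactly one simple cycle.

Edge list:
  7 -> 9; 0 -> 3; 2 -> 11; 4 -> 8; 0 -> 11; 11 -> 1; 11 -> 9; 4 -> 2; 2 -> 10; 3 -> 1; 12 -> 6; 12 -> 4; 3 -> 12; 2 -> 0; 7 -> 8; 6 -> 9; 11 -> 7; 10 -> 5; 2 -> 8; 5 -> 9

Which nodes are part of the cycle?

0, 2, 3, 4, 12

DFS with gray/black marking from 12:
12 gray
  6 gray
    9 gray
    9 black
  6 black
  4 gray
    8 gray
    8 black
    2 gray
      0 gray
        11 gray
          1 gray
          1 black
          7 gray
            7→8: 8 black — skip
            7→9: 9 black — skip
          7 black
          11→9: 9 black — skip
        11 black
        3 gray
          3→12: 12 is gray → back edge
Back edge closes the cycle 12 → 4 → 2 → 0 → 3 → 12; its vertices are {0, 2, 3, 4, 12}.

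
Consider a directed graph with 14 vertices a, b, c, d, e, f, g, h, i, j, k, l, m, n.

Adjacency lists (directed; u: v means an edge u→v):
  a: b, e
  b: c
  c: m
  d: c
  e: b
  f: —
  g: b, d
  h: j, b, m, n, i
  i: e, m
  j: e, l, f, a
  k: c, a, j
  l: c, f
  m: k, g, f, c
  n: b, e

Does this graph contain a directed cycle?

Yes

DFS with white/gray/black marking, starting from b:
b gray
  c gray
    m gray
      k gray
        k→c: c is gray → back edge
Back edge found, so a cycle exists: c → m → k → c.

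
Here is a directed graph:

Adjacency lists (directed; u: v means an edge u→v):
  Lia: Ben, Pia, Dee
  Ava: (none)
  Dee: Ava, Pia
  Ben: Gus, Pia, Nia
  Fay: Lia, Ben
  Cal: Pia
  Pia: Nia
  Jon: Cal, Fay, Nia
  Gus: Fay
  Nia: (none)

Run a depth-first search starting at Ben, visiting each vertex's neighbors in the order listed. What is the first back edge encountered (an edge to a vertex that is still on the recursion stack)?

Lia→Ben

DFS from Ben (visiting each vertex's neighbors in the order listed); mark gray on enter, black on exit:
Ben gray
  Gus gray
    Fay gray
      Lia gray
        Lia→Ben: Ben is gray → back edge
First back edge: Lia → Ben.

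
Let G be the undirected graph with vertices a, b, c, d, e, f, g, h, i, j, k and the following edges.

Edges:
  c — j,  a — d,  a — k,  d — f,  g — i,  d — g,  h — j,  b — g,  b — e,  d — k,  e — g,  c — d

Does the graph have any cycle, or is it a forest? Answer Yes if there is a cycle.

DFS, tracking each vertex's parent; an edge to a visited non-parent vertex closes a cycle.
Start from g:
visit g (parent –)
  visit b (parent g)
    b–g: parent, skip
    visit e (parent b)
      e–b: parent, skip
      e–g: g visited and ≠ parent → cycle
Cycle: g – b – e – g.

Yes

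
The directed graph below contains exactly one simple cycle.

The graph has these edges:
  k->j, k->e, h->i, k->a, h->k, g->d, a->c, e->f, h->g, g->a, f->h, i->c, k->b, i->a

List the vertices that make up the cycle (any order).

e, f, h, k

DFS with gray/black marking from h:
h gray
  g gray
    d gray
    d black
    a gray
      c gray
      c black
    a black
  g black
  k gray
    b gray
    b black
    j gray
    j black
    k→a: a black — skip
    e gray
      f gray
        f→h: h is gray → back edge
Back edge closes the cycle h → k → e → f → h; its vertices are {e, f, h, k}.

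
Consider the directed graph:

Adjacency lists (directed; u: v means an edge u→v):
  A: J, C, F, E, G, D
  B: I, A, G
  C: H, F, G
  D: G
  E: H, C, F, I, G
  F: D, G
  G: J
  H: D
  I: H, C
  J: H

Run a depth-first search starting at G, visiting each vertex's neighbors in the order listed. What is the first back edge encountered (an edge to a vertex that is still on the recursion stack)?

DFS from G (visiting each vertex's neighbors in the order listed); mark gray on enter, black on exit:
G gray
  J gray
    H gray
      D gray
        D→G: G is gray → back edge
First back edge: D → G.

D→G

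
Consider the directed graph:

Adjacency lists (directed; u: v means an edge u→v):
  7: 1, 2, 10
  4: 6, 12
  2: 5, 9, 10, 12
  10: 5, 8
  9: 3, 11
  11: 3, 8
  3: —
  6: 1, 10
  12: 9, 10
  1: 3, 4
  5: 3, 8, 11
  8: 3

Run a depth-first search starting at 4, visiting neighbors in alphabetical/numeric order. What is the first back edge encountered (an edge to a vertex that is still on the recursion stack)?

DFS from 4 (visiting neighbors in alphabetical/numeric order); mark gray on enter, black on exit:
4 gray
  6 gray
    1 gray
      3 gray
      3 black
      1→4: 4 is gray → back edge
First back edge: 1 → 4.

1→4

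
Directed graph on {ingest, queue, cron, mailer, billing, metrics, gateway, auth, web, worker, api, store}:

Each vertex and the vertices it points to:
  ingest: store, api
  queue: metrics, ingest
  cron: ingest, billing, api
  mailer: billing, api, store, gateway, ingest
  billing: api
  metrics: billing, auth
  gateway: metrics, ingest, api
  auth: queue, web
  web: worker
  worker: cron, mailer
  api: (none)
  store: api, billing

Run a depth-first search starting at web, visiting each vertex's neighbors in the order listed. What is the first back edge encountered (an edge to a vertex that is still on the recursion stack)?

queue→metrics

DFS from web (visiting each vertex's neighbors in the order listed); mark gray on enter, black on exit:
web gray
  worker gray
    cron gray
      ingest gray
        store gray
          api gray
          api black
          billing gray
            billing→api: api black — skip
          billing black
        store black
        ingest→api: api black — skip
      ingest black
      cron→billing: billing black — skip
      cron→api: api black — skip
    cron black
    mailer gray
      mailer→billing: billing black — skip
      mailer→api: api black — skip
      mailer→store: store black — skip
      gateway gray
        metrics gray
          metrics→billing: billing black — skip
          auth gray
            queue gray
              queue→metrics: metrics is gray → back edge
First back edge: queue → metrics.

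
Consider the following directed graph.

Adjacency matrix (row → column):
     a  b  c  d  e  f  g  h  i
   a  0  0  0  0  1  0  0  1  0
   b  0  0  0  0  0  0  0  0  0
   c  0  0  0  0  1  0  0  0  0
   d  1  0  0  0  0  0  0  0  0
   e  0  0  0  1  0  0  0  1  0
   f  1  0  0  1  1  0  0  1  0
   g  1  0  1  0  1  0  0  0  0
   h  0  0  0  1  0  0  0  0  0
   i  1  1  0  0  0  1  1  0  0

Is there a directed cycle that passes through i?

i lies on a cycle iff there is a path from i back to itself.
Exploring from i, it never reaches itself; equivalently, its strongly connected component is a singleton.

No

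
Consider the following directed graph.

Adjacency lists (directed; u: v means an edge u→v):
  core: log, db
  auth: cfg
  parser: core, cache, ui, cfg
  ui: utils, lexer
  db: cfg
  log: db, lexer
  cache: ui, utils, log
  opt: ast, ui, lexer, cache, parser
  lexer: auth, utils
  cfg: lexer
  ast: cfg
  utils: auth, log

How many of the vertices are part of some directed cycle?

A vertex is on a directed cycle iff it belongs to a strongly connected component of size ≥ 2 (or has a self-loop).
The vertices on cycles are {db, cfg, log, auth, lexer, utils} — 6 in total.

6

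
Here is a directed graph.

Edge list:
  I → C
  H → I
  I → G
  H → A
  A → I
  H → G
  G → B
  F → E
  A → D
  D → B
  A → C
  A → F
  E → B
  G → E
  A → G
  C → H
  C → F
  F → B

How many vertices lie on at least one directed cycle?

A vertex is on a directed cycle iff it belongs to a strongly connected component of size ≥ 2 (or has a self-loop).
The vertices on cycles are {A, C, H, I} — 4 in total.

4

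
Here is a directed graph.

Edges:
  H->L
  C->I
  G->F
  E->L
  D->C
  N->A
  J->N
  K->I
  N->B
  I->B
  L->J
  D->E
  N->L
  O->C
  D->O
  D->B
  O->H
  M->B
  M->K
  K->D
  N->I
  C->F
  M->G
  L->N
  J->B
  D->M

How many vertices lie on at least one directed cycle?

A vertex is on a directed cycle iff it belongs to a strongly connected component of size ≥ 2 (or has a self-loop).
The vertices on cycles are {D, J, K, L, M, N} — 6 in total.

6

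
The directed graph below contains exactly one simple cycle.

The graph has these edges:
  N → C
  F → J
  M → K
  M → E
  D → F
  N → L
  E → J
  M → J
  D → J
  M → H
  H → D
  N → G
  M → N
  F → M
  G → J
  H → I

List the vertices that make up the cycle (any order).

DFS with gray/black marking from M:
M gray
  J gray
  J black
  E gray
    E→J: J black — skip
  E black
  N gray
    C gray
    C black
    L gray
    L black
    G gray
      G→J: J black — skip
    G black
  N black
  K gray
  K black
  H gray
    I gray
    I black
    D gray
      F gray
        F→M: M is gray → back edge
Back edge closes the cycle M → H → D → F → M; its vertices are {D, F, H, M}.

D, F, H, M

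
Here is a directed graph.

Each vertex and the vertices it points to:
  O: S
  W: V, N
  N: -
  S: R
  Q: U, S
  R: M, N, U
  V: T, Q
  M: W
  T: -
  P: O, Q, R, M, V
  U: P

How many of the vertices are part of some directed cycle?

A vertex is on a directed cycle iff it belongs to a strongly connected component of size ≥ 2 (or has a self-loop).
The vertices on cycles are {M, O, P, Q, R, S, U, V, W} — 9 in total.

9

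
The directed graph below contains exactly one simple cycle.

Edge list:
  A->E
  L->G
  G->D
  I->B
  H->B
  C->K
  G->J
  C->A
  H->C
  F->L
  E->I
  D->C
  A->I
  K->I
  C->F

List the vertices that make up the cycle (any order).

C, D, F, G, L

DFS with gray/black marking from C:
C gray
  K gray
    I gray
      B gray
      B black
    I black
  K black
  F gray
    L gray
      G gray
        D gray
          D→C: C is gray → back edge
Back edge closes the cycle C → F → L → G → D → C; its vertices are {C, D, F, G, L}.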